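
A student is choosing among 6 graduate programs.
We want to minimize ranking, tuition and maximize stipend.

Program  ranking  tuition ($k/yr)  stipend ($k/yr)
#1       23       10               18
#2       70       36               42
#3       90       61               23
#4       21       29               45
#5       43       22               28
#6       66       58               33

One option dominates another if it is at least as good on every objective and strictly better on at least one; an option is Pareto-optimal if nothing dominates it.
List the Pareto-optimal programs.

#1: not dominated (best tuition).
#2: dominated by #4 (ranking 21≤70, tuition 29≤36, stipend 45≥42).
#3: dominated by #2 (ranking 70≤90, tuition 36≤61, stipend 42≥23).
#4: not dominated (best ranking).
#5: not dominated.
#6: dominated by #4 (ranking 21≤66, tuition 29≤58, stipend 45≥33).

#1, #4, #5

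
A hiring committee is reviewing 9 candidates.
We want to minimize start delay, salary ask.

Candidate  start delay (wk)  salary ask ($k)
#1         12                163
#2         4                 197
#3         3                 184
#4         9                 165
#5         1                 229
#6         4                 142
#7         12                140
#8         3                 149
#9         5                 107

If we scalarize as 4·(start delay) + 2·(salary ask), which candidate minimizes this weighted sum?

#9

#1: 4·12 + 2·163 = 374
#2: 4·4 + 2·197 = 410
#3: 4·3 + 2·184 = 380
#4: 4·9 + 2·165 = 366
#5: 4·1 + 2·229 = 462
#6: 4·4 + 2·142 = 300
#7: 4·12 + 2·140 = 328
#8: 4·3 + 2·149 = 310
#9: 4·5 + 2·107 = 234
Lowest: #9 at 234.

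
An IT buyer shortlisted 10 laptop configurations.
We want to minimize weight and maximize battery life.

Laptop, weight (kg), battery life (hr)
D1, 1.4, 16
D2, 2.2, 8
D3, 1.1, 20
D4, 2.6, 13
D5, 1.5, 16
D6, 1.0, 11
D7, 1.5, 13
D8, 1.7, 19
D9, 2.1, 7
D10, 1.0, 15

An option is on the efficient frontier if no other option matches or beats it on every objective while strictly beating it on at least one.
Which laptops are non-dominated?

D1: dominated by D3 (weight 1.1≤1.4, battery life 20≥16).
D2: dominated by D1 (weight 1.4≤2.2, battery life 16≥8).
D3: not dominated (best battery life).
D4: dominated by D1 (weight 1.4≤2.6, battery life 16≥13).
D5: dominated by D1 (weight 1.4≤1.5, battery life 16≥16).
D6: dominated by D10 (weight 1.0≤1.0, battery life 15≥11).
D7: dominated by D1 (weight 1.4≤1.5, battery life 16≥13).
D8: dominated by D3 (weight 1.1≤1.7, battery life 20≥19).
D9: dominated by D1 (weight 1.4≤2.1, battery life 16≥7).
D10: not dominated.

D3, D10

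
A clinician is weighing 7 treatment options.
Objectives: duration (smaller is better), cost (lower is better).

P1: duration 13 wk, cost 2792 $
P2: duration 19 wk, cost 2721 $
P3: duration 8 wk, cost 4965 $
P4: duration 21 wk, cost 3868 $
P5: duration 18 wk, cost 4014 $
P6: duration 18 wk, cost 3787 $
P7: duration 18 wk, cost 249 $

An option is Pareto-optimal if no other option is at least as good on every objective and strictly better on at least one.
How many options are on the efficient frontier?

3

P1: not dominated.
P2: dominated by P7 (duration 18≤19, cost 249≤2721).
P3: not dominated (best duration).
P4: dominated by P1 (duration 13≤21, cost 2792≤3868).
P5: dominated by P1 (duration 13≤18, cost 2792≤4014).
P6: dominated by P1 (duration 13≤18, cost 2792≤3787).
P7: not dominated (best cost).
Pareto-optimal: P1, P3, P7 → 3.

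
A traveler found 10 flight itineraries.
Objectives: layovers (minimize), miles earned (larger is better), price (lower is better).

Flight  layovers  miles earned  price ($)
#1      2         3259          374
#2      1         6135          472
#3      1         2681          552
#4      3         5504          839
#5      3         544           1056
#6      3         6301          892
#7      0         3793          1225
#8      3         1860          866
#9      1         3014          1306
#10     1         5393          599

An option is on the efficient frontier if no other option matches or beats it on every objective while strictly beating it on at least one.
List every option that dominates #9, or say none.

#2: layovers 1≤1, miles earned 6135≥3014, price 472≤1306 — dominates #9.
#7: layovers 0≤1, miles earned 3793≥3014, price 1225≤1306 — dominates #9.
#10: layovers 1≤1, miles earned 5393≥3014, price 599≤1306 — dominates #9.
Others (#1, #3, #4, #5, #6, #8) are each worse than #9 on at least one objective.

#2, #7, #10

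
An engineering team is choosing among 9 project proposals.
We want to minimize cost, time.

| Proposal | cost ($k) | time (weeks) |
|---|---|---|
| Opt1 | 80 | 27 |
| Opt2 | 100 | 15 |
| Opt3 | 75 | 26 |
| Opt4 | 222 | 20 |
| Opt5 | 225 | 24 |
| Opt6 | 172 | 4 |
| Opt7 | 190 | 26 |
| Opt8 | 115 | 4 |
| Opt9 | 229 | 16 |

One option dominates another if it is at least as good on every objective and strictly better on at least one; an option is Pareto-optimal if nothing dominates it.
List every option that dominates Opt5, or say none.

Opt2, Opt4, Opt6, Opt8

Opt2: cost 100≤225, time 15≤24 — dominates Opt5.
Opt4: cost 222≤225, time 20≤24 — dominates Opt5.
Opt6: cost 172≤225, time 4≤24 — dominates Opt5.
Opt8: cost 115≤225, time 4≤24 — dominates Opt5.
Others (Opt1, Opt3, Opt7, Opt9) are each worse than Opt5 on at least one objective.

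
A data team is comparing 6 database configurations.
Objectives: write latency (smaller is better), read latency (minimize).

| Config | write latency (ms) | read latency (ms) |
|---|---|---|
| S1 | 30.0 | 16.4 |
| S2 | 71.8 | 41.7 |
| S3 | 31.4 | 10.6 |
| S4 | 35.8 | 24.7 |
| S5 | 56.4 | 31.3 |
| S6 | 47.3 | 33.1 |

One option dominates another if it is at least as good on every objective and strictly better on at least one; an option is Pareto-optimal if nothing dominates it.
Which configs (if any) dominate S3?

S1: worse on read latency (16.4 vs 10.6).
S2: worse on write latency (71.8 vs 31.4).
S4: worse on write latency (35.8 vs 31.4).
S5: worse on write latency (56.4 vs 31.4).
S6: worse on write latency (47.3 vs 31.4).
No option dominates S3.

none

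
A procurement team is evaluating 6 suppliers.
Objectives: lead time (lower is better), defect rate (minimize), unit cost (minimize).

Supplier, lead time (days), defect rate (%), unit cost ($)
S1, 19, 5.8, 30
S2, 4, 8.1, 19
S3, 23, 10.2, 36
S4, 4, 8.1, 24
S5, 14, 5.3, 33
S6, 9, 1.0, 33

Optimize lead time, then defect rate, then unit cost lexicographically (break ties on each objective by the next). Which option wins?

S2

First minimize lead time: best is 4, kept {S2, S4}.
Then minimize defect rate: best is 8.1, kept {S2, S4}.
Then minimize unit cost: best is 19, kept {S2}.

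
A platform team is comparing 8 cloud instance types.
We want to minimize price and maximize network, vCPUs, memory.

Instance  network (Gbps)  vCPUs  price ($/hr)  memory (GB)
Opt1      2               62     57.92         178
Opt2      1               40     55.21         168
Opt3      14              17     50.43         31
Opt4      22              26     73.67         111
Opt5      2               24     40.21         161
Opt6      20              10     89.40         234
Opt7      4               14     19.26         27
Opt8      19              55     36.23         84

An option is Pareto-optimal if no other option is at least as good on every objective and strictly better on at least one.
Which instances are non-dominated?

Opt1, Opt2, Opt4, Opt5, Opt6, Opt7, Opt8

Opt1: not dominated (best vCPUs).
Opt2: not dominated.
Opt3: dominated by Opt8 (network 19≥14, vCPUs 55≥17, price 36.23≤50.43, memory 84≥31).
Opt4: not dominated (best network).
Opt5: not dominated.
Opt6: not dominated (best memory).
Opt7: not dominated (best price).
Opt8: not dominated.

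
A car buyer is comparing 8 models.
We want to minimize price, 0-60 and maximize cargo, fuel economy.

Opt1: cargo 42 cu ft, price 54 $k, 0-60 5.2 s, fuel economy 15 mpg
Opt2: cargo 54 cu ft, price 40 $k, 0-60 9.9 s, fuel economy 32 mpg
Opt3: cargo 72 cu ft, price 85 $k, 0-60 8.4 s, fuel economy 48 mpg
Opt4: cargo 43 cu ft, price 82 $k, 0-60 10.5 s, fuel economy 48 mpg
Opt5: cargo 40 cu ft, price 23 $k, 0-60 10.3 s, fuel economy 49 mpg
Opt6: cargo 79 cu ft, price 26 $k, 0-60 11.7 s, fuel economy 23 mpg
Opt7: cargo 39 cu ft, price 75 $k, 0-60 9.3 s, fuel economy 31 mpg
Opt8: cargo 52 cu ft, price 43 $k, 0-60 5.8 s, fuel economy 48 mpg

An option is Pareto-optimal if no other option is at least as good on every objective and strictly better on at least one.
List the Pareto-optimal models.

Opt1, Opt2, Opt3, Opt5, Opt6, Opt8

Opt1: not dominated (best 0-60).
Opt2: not dominated.
Opt3: not dominated.
Opt4: dominated by Opt8 (cargo 52≥43, price 43≤82, 0-60 5.8≤10.5, fuel economy 48≥48).
Opt5: not dominated (best price).
Opt6: not dominated (best cargo).
Opt7: dominated by Opt8 (cargo 52≥39, price 43≤75, 0-60 5.8≤9.3, fuel economy 48≥31).
Opt8: not dominated.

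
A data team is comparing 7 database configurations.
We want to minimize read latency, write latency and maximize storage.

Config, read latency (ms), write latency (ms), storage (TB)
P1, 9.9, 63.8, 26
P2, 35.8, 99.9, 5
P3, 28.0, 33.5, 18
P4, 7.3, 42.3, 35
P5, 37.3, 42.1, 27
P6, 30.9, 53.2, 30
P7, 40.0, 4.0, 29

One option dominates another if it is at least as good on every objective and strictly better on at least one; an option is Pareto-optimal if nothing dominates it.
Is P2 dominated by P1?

P1 vs P2: read latency 9.9≤35.8, write latency 63.8≤99.9, storage 26≥5 — P1 is at least as good on every objective with at least one strict improvement.

Yes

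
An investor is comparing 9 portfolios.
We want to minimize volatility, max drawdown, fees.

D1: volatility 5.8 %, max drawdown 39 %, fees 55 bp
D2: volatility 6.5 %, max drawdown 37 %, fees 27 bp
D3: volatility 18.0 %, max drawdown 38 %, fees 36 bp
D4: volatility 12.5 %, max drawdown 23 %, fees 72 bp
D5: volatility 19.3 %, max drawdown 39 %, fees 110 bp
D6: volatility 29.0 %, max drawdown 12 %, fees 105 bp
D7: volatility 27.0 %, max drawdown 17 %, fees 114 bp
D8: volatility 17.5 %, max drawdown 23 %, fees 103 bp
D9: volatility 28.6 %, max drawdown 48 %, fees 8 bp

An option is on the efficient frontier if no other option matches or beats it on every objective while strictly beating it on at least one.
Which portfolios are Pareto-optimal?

D1: not dominated (best volatility).
D2: not dominated.
D3: dominated by D2 (volatility 6.5≤18.0, max drawdown 37≤38, fees 27≤36).
D4: not dominated.
D5: dominated by D1 (volatility 5.8≤19.3, max drawdown 39≤39, fees 55≤110).
D6: not dominated (best max drawdown).
D7: not dominated.
D8: dominated by D4 (volatility 12.5≤17.5, max drawdown 23≤23, fees 72≤103).
D9: not dominated (best fees).

D1, D2, D4, D6, D7, D9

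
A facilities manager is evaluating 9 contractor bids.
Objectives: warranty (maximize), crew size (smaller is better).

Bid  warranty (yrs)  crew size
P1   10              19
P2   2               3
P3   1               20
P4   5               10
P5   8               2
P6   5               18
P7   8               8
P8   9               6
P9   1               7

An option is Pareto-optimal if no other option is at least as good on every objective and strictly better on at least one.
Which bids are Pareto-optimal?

P1: not dominated (best warranty).
P2: dominated by P5 (warranty 8≥2, crew size 2≤3).
P3: dominated by P1 (warranty 10≥1, crew size 19≤20).
P4: dominated by P5 (warranty 8≥5, crew size 2≤10).
P5: not dominated (best crew size).
P6: dominated by P4 (warranty 5≥5, crew size 10≤18).
P7: dominated by P5 (warranty 8≥8, crew size 2≤8).
P8: not dominated.
P9: dominated by P2 (warranty 2≥1, crew size 3≤7).

P1, P5, P8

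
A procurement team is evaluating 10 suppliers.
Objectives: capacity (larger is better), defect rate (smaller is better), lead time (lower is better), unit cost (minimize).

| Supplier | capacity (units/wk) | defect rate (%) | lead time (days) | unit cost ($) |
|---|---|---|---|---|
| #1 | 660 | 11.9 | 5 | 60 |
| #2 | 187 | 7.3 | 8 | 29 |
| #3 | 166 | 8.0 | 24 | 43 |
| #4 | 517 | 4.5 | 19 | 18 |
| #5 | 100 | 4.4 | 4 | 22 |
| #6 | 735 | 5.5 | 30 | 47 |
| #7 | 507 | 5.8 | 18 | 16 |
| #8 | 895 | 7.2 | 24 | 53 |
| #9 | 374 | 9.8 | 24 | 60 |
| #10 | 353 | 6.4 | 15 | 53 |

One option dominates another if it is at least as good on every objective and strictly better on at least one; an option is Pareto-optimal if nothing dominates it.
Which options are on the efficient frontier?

#1, #2, #4, #5, #6, #7, #8, #10

#1: not dominated.
#2: not dominated.
#3: dominated by #2 (capacity 187≥166, defect rate 7.3≤8.0, lead time 8≤24, unit cost 29≤43).
#4: not dominated.
#5: not dominated (best defect rate).
#6: not dominated.
#7: not dominated (best unit cost).
#8: not dominated (best capacity).
#9: dominated by #4 (capacity 517≥374, defect rate 4.5≤9.8, lead time 19≤24, unit cost 18≤60).
#10: not dominated.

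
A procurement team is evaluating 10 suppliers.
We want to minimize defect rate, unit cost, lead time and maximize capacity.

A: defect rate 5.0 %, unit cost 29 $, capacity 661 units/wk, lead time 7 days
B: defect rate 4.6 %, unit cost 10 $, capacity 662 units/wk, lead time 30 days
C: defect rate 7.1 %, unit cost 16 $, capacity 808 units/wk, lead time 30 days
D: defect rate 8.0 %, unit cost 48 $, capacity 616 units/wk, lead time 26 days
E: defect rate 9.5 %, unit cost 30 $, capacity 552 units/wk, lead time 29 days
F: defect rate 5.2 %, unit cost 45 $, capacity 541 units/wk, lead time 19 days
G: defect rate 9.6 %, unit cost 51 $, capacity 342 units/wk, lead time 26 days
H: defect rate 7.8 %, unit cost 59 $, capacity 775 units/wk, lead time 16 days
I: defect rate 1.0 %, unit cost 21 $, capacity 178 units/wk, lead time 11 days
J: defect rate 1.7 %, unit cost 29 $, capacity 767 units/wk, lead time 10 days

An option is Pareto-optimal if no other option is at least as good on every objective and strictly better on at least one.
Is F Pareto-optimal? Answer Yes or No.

A vs F: defect rate 5.0≤5.2, unit cost 29≤45, capacity 661≥541, lead time 7≤19 — A is at least as good on every objective and strictly better on at least one, so A dominates F.

No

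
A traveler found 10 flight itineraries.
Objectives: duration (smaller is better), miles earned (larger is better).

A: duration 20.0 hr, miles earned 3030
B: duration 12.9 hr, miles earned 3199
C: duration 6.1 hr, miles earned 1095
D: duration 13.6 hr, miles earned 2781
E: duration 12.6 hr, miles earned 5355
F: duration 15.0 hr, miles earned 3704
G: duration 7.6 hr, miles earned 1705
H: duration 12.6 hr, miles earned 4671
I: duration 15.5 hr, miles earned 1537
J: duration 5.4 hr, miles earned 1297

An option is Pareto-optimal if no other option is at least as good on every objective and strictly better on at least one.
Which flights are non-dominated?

A: dominated by B (duration 12.9≤20.0, miles earned 3199≥3030).
B: dominated by E (duration 12.6≤12.9, miles earned 5355≥3199).
C: dominated by J (duration 5.4≤6.1, miles earned 1297≥1095).
D: dominated by B (duration 12.9≤13.6, miles earned 3199≥2781).
E: not dominated (best miles earned).
F: dominated by E (duration 12.6≤15.0, miles earned 5355≥3704).
G: not dominated.
H: dominated by E (duration 12.6≤12.6, miles earned 5355≥4671).
I: dominated by B (duration 12.9≤15.5, miles earned 3199≥1537).
J: not dominated (best duration).

E, G, J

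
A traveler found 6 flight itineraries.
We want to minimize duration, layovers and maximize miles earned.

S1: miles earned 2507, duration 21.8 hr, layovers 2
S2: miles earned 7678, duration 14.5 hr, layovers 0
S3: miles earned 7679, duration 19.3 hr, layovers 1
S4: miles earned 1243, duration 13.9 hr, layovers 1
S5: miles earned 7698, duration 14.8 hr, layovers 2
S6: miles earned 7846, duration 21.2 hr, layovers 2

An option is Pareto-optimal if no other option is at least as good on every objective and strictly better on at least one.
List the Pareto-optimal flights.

S1: dominated by S2 (miles earned 7678≥2507, duration 14.5≤21.8, layovers 0≤2).
S2: not dominated (best layovers).
S3: not dominated.
S4: not dominated (best duration).
S5: not dominated.
S6: not dominated (best miles earned).

S2, S3, S4, S5, S6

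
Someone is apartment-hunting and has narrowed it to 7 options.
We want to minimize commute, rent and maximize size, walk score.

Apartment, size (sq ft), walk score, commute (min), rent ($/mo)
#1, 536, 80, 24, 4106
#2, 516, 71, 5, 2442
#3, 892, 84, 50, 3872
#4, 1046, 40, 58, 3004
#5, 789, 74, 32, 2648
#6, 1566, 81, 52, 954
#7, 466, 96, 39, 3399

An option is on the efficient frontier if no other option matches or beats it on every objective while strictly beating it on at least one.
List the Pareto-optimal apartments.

#1, #2, #3, #5, #6, #7

#1: not dominated.
#2: not dominated (best commute).
#3: not dominated.
#4: dominated by #6 (size 1566≥1046, walk score 81≥40, commute 52≤58, rent 954≤3004).
#5: not dominated.
#6: not dominated (best size).
#7: not dominated (best walk score).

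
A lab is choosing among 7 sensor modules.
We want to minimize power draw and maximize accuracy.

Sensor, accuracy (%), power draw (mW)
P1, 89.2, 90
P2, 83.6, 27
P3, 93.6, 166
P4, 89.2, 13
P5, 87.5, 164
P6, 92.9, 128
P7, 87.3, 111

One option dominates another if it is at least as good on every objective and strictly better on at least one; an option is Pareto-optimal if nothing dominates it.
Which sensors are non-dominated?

P3, P4, P6

P1: dominated by P4 (accuracy 89.2≥89.2, power draw 13≤90).
P2: dominated by P4 (accuracy 89.2≥83.6, power draw 13≤27).
P3: not dominated (best accuracy).
P4: not dominated (best power draw).
P5: dominated by P1 (accuracy 89.2≥87.5, power draw 90≤164).
P6: not dominated.
P7: dominated by P1 (accuracy 89.2≥87.3, power draw 90≤111).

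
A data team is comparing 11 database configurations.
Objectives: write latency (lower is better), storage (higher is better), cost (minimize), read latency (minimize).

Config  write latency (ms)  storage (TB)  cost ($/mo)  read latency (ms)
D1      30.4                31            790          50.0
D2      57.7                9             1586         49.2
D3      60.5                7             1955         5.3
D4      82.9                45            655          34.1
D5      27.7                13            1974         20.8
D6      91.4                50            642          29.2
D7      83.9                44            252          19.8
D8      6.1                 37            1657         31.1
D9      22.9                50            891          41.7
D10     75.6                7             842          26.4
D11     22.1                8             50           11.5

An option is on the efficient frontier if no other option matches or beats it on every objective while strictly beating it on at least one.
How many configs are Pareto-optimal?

9

D1: not dominated.
D2: dominated by D9 (write latency 22.9≤57.7, storage 50≥9, cost 891≤1586, read latency 41.7≤49.2).
D3: not dominated (best read latency).
D4: not dominated.
D5: not dominated.
D6: not dominated.
D7: not dominated.
D8: not dominated (best write latency).
D9: not dominated.
D10: dominated by D11 (write latency 22.1≤75.6, storage 8≥7, cost 50≤842, read latency 11.5≤26.4).
D11: not dominated (best cost).
Pareto-optimal: D1, D3, D4, D5, D6, D7, D8, D9, D11 → 9.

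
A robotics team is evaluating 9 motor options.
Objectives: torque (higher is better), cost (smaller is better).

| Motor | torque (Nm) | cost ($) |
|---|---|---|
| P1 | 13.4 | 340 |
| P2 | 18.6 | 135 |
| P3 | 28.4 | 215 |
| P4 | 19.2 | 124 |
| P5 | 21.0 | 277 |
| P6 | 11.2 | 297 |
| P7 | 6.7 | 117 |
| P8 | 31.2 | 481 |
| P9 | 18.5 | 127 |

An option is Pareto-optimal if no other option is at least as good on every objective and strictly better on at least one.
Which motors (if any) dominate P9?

P4

P4: torque 19.2≥18.5, cost 124≤127 — dominates P9.
Others (P1, P2, P3, P5, P6, P7, P8) are each worse than P9 on at least one objective.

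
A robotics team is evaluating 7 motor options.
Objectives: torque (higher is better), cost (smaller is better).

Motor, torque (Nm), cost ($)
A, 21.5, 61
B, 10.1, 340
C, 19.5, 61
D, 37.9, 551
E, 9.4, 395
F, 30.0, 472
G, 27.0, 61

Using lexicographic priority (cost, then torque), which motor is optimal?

First minimize cost: best is 61, kept {A, C, G}.
Then maximize torque: best is 27.0, kept {G}.

G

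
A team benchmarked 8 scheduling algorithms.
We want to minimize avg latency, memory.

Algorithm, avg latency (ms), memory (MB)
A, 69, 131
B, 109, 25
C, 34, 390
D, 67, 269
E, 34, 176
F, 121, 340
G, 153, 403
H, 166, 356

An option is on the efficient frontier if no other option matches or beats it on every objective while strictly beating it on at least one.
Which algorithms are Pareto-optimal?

A: not dominated.
B: not dominated (best memory).
C: dominated by E (avg latency 34≤34, memory 176≤390).
D: dominated by E (avg latency 34≤67, memory 176≤269).
E: not dominated.
F: dominated by A (avg latency 69≤121, memory 131≤340).
G: dominated by A (avg latency 69≤153, memory 131≤403).
H: dominated by A (avg latency 69≤166, memory 131≤356).

A, B, E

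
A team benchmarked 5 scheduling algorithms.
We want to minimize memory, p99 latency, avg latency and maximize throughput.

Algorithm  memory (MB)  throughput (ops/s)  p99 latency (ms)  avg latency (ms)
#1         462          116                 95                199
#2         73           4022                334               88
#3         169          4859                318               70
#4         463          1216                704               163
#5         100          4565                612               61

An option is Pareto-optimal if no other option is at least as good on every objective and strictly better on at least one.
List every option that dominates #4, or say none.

#2: memory 73≤463, throughput 4022≥1216, p99 latency 334≤704, avg latency 88≤163 — dominates #4.
#3: memory 169≤463, throughput 4859≥1216, p99 latency 318≤704, avg latency 70≤163 — dominates #4.
#5: memory 100≤463, throughput 4565≥1216, p99 latency 612≤704, avg latency 61≤163 — dominates #4.
Others (#1) are each worse than #4 on at least one objective.

#2, #3, #5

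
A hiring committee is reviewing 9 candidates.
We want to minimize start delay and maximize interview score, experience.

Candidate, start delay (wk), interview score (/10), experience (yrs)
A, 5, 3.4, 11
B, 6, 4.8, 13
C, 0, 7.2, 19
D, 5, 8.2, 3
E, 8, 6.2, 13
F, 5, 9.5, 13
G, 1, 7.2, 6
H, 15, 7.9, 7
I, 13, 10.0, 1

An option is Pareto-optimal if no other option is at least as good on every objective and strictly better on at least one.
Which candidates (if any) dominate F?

none

A: worse on interview score (3.4 vs 9.5).
B: worse on start delay (6 vs 5).
C: worse on interview score (7.2 vs 9.5).
D: worse on interview score (8.2 vs 9.5).
E: worse on start delay (8 vs 5).
G: worse on interview score (7.2 vs 9.5).
H: worse on start delay (15 vs 5).
I: worse on start delay (13 vs 5).
No option dominates F.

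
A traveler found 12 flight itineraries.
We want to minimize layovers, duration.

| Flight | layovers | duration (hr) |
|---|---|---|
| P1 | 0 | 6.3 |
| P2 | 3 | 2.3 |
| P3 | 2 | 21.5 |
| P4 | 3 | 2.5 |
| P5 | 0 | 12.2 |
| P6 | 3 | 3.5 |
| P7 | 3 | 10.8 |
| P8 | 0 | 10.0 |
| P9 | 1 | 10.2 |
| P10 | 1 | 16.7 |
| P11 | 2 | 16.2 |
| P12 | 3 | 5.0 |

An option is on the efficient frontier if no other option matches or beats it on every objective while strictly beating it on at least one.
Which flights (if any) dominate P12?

P2: layovers 3≤3, duration 2.3≤5.0 — dominates P12.
P4: layovers 3≤3, duration 2.5≤5.0 — dominates P12.
P6: layovers 3≤3, duration 3.5≤5.0 — dominates P12.
Others (P1, P3, P5, P7, P8, P9, P10, P11) are each worse than P12 on at least one objective.

P2, P4, P6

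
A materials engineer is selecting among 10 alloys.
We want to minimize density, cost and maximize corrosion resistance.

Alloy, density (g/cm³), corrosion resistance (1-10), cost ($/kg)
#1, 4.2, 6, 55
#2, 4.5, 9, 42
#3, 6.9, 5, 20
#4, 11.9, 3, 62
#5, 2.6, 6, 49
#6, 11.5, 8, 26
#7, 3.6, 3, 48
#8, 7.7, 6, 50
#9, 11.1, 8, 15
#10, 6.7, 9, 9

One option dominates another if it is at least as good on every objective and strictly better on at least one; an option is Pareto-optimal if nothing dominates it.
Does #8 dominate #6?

No

#8 vs #6: #8 is worse on corrosion resistance (6 vs 8), so it does not dominate #6.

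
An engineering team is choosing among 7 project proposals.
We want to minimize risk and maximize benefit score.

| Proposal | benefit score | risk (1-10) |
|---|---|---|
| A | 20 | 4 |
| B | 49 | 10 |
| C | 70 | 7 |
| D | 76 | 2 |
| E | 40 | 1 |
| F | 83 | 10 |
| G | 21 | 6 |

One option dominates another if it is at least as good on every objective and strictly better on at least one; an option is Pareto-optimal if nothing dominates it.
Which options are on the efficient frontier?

D, E, F

A: dominated by D (benefit score 76≥20, risk 2≤4).
B: dominated by C (benefit score 70≥49, risk 7≤10).
C: dominated by D (benefit score 76≥70, risk 2≤7).
D: not dominated.
E: not dominated (best risk).
F: not dominated (best benefit score).
G: dominated by D (benefit score 76≥21, risk 2≤6).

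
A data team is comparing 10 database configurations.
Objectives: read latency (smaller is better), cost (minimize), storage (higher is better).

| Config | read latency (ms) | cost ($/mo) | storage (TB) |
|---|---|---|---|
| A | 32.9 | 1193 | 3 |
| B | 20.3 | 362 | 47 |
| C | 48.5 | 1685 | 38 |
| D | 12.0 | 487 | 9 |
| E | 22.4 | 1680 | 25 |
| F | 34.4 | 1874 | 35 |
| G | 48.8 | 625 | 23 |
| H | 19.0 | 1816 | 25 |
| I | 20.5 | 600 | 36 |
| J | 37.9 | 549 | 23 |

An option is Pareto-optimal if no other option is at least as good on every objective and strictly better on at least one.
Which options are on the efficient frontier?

B, D, H

A: dominated by B (read latency 20.3≤32.9, cost 362≤1193, storage 47≥3).
B: not dominated (best cost).
C: dominated by B (read latency 20.3≤48.5, cost 362≤1685, storage 47≥38).
D: not dominated (best read latency).
E: dominated by B (read latency 20.3≤22.4, cost 362≤1680, storage 47≥25).
F: dominated by B (read latency 20.3≤34.4, cost 362≤1874, storage 47≥35).
G: dominated by B (read latency 20.3≤48.8, cost 362≤625, storage 47≥23).
H: not dominated.
I: dominated by B (read latency 20.3≤20.5, cost 362≤600, storage 47≥36).
J: dominated by B (read latency 20.3≤37.9, cost 362≤549, storage 47≥23).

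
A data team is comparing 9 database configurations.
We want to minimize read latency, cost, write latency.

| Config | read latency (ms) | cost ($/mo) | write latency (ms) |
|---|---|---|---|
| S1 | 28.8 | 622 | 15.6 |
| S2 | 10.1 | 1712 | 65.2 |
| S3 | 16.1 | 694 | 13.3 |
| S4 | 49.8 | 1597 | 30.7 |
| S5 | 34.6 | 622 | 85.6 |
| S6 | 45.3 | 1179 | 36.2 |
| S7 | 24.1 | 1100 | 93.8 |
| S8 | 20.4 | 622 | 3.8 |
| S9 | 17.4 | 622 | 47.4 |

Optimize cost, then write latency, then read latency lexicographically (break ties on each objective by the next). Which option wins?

First minimize cost: best is 622, kept {S1, S5, S8, S9}.
Then minimize write latency: best is 3.8, kept {S8}.

S8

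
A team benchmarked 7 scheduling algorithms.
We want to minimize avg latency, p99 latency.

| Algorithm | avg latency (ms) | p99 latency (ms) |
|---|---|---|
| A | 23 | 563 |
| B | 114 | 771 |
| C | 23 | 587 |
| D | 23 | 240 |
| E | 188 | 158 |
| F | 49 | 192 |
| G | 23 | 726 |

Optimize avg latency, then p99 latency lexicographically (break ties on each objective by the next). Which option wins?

First minimize avg latency: best is 23, kept {A, C, D, G}.
Then minimize p99 latency: best is 240, kept {D}.

D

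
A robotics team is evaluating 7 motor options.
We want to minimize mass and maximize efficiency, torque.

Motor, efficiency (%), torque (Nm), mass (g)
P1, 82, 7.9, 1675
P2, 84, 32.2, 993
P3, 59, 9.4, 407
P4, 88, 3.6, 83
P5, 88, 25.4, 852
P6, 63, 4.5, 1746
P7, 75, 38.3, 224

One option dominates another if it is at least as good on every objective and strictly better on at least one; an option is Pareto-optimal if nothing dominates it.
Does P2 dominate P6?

Yes

P2 vs P6: efficiency 84≥63, torque 32.2≥4.5, mass 993≤1746 — P2 is at least as good on every objective with at least one strict improvement.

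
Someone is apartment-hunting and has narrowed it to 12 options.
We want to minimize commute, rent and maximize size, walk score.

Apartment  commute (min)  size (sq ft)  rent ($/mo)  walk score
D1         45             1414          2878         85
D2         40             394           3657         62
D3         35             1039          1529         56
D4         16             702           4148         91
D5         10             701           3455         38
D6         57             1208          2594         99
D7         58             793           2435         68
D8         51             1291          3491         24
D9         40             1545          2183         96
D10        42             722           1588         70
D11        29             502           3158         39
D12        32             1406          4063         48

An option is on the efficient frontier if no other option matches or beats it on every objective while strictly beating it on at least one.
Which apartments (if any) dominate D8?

D1, D9

D1: commute 45≤51, size 1414≥1291, rent 2878≤3491, walk score 85≥24 — dominates D8.
D9: commute 40≤51, size 1545≥1291, rent 2183≤3491, walk score 96≥24 — dominates D8.
Others (D2, D3, D4, D5, D6, D7, D10, D11, D12) are each worse than D8 on at least one objective.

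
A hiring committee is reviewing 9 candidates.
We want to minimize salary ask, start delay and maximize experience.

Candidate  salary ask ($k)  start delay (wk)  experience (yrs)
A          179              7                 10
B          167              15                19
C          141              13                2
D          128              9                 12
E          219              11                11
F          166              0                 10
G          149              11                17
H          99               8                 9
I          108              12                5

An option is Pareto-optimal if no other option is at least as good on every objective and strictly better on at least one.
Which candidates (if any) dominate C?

D, H, I

D: salary ask 128≤141, start delay 9≤13, experience 12≥2 — dominates C.
H: salary ask 99≤141, start delay 8≤13, experience 9≥2 — dominates C.
I: salary ask 108≤141, start delay 12≤13, experience 5≥2 — dominates C.
Others (A, B, E, F, G) are each worse than C on at least one objective.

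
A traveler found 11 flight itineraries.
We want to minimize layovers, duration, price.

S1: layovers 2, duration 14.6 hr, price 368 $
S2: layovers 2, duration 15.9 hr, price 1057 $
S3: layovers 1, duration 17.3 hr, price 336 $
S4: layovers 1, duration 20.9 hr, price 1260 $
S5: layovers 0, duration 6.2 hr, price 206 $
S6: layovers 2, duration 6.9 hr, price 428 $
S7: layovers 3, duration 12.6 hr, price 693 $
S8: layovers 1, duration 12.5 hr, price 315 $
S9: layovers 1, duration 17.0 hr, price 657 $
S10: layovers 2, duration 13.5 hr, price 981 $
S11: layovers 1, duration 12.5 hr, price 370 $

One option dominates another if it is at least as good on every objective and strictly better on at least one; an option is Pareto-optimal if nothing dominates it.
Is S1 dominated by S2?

S2 vs S1: S2 is worse on duration (15.9 vs 14.6), so it does not dominate S1.

No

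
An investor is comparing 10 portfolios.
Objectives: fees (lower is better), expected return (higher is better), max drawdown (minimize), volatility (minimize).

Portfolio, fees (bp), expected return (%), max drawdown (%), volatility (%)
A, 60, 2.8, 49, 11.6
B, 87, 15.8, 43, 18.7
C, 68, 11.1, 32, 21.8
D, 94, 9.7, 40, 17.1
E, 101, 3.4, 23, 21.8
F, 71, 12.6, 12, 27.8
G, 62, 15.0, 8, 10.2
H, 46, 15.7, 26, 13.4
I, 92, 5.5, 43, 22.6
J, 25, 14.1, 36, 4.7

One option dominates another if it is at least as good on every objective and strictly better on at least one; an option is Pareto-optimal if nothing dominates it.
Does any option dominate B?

No

A: worse on expected return (2.8 vs 15.8).
C: worse on expected return (11.1 vs 15.8).
D: worse on fees (94 vs 87).
E: worse on fees (101 vs 87).
F: worse on expected return (12.6 vs 15.8).
G: worse on expected return (15.0 vs 15.8).
H: worse on expected return (15.7 vs 15.8).
I: worse on fees (92 vs 87).
J: worse on expected return (14.1 vs 15.8).
No option is at least as good as B on every objective and strictly better on one.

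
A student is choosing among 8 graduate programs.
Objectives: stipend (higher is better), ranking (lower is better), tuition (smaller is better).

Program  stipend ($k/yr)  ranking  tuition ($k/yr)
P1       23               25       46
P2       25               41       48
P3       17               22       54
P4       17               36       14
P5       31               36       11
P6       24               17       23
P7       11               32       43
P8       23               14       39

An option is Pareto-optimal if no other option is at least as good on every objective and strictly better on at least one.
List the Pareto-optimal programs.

P1: dominated by P6 (stipend 24≥23, ranking 17≤25, tuition 23≤46).
P2: dominated by P5 (stipend 31≥25, ranking 36≤41, tuition 11≤48).
P3: dominated by P6 (stipend 24≥17, ranking 17≤22, tuition 23≤54).
P4: dominated by P5 (stipend 31≥17, ranking 36≤36, tuition 11≤14).
P5: not dominated (best stipend).
P6: not dominated.
P7: dominated by P6 (stipend 24≥11, ranking 17≤32, tuition 23≤43).
P8: not dominated (best ranking).

P5, P6, P8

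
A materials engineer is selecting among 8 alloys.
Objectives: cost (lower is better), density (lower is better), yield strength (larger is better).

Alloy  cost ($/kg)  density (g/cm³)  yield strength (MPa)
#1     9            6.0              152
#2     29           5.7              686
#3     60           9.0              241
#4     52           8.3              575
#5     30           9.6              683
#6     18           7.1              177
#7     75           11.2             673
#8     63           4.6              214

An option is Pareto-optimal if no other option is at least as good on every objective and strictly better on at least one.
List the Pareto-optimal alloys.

#1: not dominated (best cost).
#2: not dominated (best yield strength).
#3: dominated by #2 (cost 29≤60, density 5.7≤9.0, yield strength 686≥241).
#4: dominated by #2 (cost 29≤52, density 5.7≤8.3, yield strength 686≥575).
#5: dominated by #2 (cost 29≤30, density 5.7≤9.6, yield strength 686≥683).
#6: not dominated.
#7: dominated by #2 (cost 29≤75, density 5.7≤11.2, yield strength 686≥673).
#8: not dominated (best density).

#1, #2, #6, #8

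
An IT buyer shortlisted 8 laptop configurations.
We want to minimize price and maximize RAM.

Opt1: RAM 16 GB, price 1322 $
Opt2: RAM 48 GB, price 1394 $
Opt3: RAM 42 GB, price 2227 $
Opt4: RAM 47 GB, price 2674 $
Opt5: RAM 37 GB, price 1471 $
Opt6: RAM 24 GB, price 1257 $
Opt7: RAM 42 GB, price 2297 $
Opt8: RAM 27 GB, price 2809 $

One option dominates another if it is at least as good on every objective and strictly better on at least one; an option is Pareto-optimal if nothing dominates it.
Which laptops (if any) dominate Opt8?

Opt2: RAM 48≥27, price 1394≤2809 — dominates Opt8.
Opt3: RAM 42≥27, price 2227≤2809 — dominates Opt8.
Opt4: RAM 47≥27, price 2674≤2809 — dominates Opt8.
Opt5: RAM 37≥27, price 1471≤2809 — dominates Opt8.
Opt7: RAM 42≥27, price 2297≤2809 — dominates Opt8.
Others (Opt1, Opt6) are each worse than Opt8 on at least one objective.

Opt2, Opt3, Opt4, Opt5, Opt7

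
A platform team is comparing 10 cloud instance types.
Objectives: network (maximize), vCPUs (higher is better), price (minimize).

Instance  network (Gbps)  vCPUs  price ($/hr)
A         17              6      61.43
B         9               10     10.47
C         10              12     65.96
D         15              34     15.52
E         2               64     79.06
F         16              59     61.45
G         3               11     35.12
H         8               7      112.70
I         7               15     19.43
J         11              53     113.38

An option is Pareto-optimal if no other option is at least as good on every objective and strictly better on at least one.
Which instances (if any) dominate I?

D: network 15≥7, vCPUs 34≥15, price 15.52≤19.43 — dominates I.
Others (A, B, C, E, F, G, H, J) are each worse than I on at least one objective.

D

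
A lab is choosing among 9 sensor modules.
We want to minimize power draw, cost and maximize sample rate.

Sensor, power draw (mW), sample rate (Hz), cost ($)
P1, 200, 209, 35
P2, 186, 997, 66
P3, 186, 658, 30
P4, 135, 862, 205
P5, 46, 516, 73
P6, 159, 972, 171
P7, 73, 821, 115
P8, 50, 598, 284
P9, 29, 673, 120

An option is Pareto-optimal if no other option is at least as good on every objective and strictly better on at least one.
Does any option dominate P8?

Yes

P9 vs P8: power draw 29≤50, sample rate 673≥598, cost 120≤284 — P9 is at least as good on every objective and strictly better on at least one, so P9 dominates P8.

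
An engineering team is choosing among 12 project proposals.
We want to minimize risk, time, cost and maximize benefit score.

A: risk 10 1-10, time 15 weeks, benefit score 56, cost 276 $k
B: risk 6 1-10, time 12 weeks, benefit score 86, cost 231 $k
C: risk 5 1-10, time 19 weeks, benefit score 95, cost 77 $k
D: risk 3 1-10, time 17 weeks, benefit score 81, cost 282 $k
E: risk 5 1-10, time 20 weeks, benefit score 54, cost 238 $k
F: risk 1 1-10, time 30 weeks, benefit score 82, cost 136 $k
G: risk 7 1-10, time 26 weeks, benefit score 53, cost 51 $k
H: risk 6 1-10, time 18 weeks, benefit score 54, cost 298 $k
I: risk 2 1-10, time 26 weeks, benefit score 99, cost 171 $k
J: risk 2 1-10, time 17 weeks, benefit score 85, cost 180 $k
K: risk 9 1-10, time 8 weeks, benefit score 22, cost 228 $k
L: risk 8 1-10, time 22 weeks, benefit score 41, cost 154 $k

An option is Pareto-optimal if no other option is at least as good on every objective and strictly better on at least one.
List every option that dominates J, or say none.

none

A: worse on risk (10 vs 2).
B: worse on risk (6 vs 2).
C: worse on risk (5 vs 2).
D: worse on risk (3 vs 2).
E: worse on risk (5 vs 2).
F: worse on time (30 vs 17).
G: worse on risk (7 vs 2).
H: worse on risk (6 vs 2).
I: worse on time (26 vs 17).
K: worse on risk (9 vs 2).
L: worse on risk (8 vs 2).
No option dominates J.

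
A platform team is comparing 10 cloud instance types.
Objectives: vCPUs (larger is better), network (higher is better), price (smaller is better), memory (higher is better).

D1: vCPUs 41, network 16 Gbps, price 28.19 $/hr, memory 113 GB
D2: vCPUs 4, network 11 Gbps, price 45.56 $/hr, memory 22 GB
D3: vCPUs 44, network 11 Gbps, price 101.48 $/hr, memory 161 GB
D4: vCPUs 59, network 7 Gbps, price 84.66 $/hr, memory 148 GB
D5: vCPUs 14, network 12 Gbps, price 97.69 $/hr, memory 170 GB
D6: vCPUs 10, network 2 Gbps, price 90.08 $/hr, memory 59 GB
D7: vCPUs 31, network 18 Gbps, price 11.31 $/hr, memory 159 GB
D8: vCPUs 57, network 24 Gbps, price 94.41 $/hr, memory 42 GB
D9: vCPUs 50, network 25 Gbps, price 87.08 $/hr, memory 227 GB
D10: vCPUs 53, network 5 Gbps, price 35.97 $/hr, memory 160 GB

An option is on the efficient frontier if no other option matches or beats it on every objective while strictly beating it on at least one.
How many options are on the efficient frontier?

D1: not dominated.
D2: dominated by D1 (vCPUs 41≥4, network 16≥11, price 28.19≤45.56, memory 113≥22).
D3: dominated by D9 (vCPUs 50≥44, network 25≥11, price 87.08≤101.48, memory 227≥161).
D4: not dominated (best vCPUs).
D5: dominated by D9 (vCPUs 50≥14, network 25≥12, price 87.08≤97.69, memory 227≥170).
D6: dominated by D1 (vCPUs 41≥10, network 16≥2, price 28.19≤90.08, memory 113≥59).
D7: not dominated (best price).
D8: not dominated.
D9: not dominated (best network).
D10: not dominated.
Pareto-optimal: D1, D4, D7, D8, D9, D10 → 6.

6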